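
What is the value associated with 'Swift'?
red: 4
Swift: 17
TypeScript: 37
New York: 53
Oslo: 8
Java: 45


Looking up key 'Swift'
Value: 17

17


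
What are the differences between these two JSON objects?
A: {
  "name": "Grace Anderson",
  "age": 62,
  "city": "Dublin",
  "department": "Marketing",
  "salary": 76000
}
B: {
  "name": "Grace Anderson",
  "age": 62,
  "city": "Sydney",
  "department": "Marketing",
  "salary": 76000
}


Comparing each field (in key order):
  name: same
  age: same
  city: DIFFERENT
  department: same
  salary: same
Differences:
  city: Dublin -> Sydney

1 field(s) changed

1 change: city


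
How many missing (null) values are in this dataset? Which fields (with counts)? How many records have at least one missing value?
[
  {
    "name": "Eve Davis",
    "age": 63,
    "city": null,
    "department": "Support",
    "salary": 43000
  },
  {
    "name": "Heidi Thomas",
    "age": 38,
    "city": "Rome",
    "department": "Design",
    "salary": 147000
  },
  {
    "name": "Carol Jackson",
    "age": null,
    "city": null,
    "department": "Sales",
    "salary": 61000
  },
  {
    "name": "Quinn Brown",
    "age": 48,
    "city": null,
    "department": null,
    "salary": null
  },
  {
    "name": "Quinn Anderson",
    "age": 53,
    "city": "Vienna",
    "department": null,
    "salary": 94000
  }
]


Checking for missing (null) values in 5 records:

  Eve Davis: city
  Heidi Thomas: complete
  Carol Jackson: age, city
  Quinn Brown: city, department, salary
  Quinn Anderson: department

Per field:
  name: 0 missing
  age: 1 missing
  city: 3 missing
  department: 2 missing
  salary: 1 missing

Total missing values: 7
Records with any missing: 4

7 missing values (age: 1, city: 3, department: 2, salary: 1); 4 incomplete records


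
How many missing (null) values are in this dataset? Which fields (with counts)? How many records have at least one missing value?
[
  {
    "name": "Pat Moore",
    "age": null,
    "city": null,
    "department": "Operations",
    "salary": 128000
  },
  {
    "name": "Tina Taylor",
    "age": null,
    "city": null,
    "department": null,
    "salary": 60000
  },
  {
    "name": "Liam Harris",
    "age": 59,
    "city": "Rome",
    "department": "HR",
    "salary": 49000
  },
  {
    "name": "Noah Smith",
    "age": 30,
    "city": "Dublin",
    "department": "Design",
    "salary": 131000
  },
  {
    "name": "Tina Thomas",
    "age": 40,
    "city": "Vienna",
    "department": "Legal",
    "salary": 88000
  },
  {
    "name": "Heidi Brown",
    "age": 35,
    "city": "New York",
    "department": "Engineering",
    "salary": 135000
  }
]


Checking for missing (null) values in 6 records:

  Pat Moore: age, city
  Tina Taylor: age, city, department
  Liam Harris: complete
  Noah Smith: complete
  Tina Thomas: complete
  Heidi Brown: complete

Per field:
  name: 0 missing
  age: 2 missing
  city: 2 missing
  department: 1 missing
  salary: 0 missing

Total missing values: 5
Records with any missing: 2

5 missing values (age: 2, city: 2, department: 1); 2 incomplete records


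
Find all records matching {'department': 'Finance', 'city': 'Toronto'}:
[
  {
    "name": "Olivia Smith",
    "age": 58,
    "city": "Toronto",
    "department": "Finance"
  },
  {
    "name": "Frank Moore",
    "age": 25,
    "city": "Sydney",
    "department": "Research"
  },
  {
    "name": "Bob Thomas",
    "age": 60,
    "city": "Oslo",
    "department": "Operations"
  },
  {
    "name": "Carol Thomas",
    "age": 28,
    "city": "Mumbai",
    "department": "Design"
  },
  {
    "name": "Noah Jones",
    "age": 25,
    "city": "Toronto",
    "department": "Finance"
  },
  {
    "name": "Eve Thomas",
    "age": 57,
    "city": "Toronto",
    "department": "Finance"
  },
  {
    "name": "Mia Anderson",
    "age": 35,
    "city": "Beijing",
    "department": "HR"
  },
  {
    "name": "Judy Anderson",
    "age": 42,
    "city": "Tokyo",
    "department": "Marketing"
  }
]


Search criteria: {'department': 'Finance', 'city': 'Toronto'}

Checking 8 records:
  Olivia Smith: {department: Finance, city: Toronto} <-- MATCH
  Frank Moore: {department: Research, city: Sydney}
  Bob Thomas: {department: Operations, city: Oslo}
  Carol Thomas: {department: Design, city: Mumbai}
  Noah Jones: {department: Finance, city: Toronto} <-- MATCH
  Eve Thomas: {department: Finance, city: Toronto} <-- MATCH
  Mia Anderson: {department: HR, city: Beijing}
  Judy Anderson: {department: Marketing, city: Tokyo}

Matches: ["Olivia Smith", "Noah Jones", "Eve Thomas"]

["Olivia Smith", "Noah Jones", "Eve Thomas"]


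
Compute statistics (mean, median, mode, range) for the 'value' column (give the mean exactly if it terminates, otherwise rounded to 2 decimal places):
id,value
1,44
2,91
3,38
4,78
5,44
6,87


Data: [44, 91, 38, 78, 44, 87]
Count: 6
Sum: 382
Mean: 382/6 ≈ 63.67 (rounded to 2 decimal places)
Sorted: [38, 44, 44, 78, 87, 91]
Median: 61.0
Mode: 44 (2 times)
Range: 91 - 38 = 53
Min: 38, Max: 91

mean≈63.67, median=61.0, mode=44, range=53


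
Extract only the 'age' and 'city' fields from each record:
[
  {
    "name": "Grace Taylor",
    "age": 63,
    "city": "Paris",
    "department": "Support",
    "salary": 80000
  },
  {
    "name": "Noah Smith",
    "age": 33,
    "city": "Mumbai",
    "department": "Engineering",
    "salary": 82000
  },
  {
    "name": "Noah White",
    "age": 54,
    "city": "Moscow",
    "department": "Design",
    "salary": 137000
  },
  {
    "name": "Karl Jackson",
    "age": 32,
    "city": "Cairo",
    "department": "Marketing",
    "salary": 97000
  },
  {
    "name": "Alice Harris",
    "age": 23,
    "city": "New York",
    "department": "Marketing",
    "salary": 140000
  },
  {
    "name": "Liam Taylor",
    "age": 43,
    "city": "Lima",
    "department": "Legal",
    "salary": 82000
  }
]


Original: 6 records with fields: name, age, city, department, salary
Keep: ['age', 'city']
Drop: ['name', 'department', 'salary']
Result: 6 records, 2 fields each

[
  {
    "age": 63,
    "city": "Paris"
  },
  {
    "age": 33,
    "city": "Mumbai"
  },
  {
    "age": 54,
    "city": "Moscow"
  },
  {
    "age": 32,
    "city": "Cairo"
  },
  {
    "age": 23,
    "city": "New York"
  },
  {
    "age": 43,
    "city": "Lima"
  }
]


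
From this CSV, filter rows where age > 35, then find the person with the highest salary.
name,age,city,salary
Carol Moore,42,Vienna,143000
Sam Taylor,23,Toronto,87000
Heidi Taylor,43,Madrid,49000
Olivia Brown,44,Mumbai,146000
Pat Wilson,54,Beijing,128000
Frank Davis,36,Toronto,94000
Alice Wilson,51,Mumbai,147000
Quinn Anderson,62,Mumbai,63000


Filter: age > 35
Sort by: salary (descending)

Filtered records (7):
  Alice Wilson, age 51, salary $147000
  Olivia Brown, age 44, salary $146000
  Carol Moore, age 42, salary $143000
  Pat Wilson, age 54, salary $128000
  Frank Davis, age 36, salary $94000
  Quinn Anderson, age 62, salary $63000
  Heidi Taylor, age 43, salary $49000

Highest salary: Alice Wilson ($147000)

Alice Wilson


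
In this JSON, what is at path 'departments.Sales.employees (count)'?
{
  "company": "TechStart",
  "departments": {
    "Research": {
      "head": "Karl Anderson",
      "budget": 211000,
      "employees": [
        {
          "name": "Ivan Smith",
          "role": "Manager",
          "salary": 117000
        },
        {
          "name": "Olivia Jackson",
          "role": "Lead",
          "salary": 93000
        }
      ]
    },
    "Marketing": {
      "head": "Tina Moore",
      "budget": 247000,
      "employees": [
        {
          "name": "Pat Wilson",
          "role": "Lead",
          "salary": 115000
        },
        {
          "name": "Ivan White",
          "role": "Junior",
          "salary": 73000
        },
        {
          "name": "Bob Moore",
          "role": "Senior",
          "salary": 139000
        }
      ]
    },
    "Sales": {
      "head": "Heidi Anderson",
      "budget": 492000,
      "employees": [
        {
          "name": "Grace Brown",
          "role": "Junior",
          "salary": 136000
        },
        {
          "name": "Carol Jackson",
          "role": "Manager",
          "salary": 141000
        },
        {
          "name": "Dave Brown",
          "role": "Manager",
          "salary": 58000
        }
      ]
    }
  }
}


Path: departments.Sales.employees (count)

Navigate:
  -> departments
  -> Sales
  -> employees (array, length 3)

3


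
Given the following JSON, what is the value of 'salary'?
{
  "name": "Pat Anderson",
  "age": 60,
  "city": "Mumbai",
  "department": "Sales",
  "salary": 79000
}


Looking up field 'salary'
Value: 79000

79000


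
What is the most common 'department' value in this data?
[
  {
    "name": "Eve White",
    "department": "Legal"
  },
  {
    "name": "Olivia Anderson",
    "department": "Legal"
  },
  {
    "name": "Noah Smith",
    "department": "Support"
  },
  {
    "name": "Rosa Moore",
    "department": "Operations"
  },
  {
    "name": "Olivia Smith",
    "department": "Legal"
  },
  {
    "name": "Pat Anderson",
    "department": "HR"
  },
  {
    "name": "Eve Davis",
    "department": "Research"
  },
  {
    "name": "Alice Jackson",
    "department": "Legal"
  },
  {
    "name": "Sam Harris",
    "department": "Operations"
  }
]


Counting 'department' values across 9 records:

  Legal: 4 ####
  Operations: 2 ##
  Support: 1 #
  HR: 1 #
  Research: 1 #

Most common: Legal (4 times)

Legal (4 times)


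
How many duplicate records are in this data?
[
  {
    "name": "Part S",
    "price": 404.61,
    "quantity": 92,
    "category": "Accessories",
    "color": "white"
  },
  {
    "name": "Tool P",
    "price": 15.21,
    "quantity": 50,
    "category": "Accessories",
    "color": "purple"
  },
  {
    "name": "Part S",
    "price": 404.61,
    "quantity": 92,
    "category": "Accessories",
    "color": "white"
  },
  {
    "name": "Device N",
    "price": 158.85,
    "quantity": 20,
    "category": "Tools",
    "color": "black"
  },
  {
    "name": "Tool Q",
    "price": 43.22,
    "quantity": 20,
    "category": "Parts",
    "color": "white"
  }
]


Checking 5 records for duplicates:

  Row 1: Part S ($404.61, qty 92)
  Row 2: Tool P ($15.21, qty 50)
  Row 3: Part S ($404.61, qty 92) <-- DUPLICATE
  Row 4: Device N ($158.85, qty 20)
  Row 5: Tool Q ($43.22, qty 20)

Duplicates found: 1
Unique records: 4

1 duplicates, 4 unique


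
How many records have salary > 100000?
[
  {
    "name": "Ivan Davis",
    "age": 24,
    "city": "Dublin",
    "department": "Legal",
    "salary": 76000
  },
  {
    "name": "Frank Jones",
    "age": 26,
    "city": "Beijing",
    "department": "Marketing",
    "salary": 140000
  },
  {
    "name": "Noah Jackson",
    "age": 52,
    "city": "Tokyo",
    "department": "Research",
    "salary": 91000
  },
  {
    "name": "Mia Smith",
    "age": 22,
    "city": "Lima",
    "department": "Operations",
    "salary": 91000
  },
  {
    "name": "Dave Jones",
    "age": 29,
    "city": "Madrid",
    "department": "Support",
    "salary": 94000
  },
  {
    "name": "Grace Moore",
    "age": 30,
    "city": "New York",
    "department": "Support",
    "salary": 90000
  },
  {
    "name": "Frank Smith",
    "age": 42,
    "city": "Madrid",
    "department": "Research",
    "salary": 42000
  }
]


Data: 7 records
Condition: salary > 100000

Checking each record:
  Ivan Davis: 76000
  Frank Jones: 140000 MATCH
  Noah Jackson: 91000
  Mia Smith: 91000
  Dave Jones: 94000
  Grace Moore: 90000
  Frank Smith: 42000

Count: 1

1


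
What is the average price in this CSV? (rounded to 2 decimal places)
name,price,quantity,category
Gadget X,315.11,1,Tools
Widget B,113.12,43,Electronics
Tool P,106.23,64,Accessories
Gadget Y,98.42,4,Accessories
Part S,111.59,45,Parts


Computing average price:
Values: [315.11, 113.12, 106.23, 98.42, 111.59]
Sum = 744.47
Count = 5
Average = 744.47/5 = 148.894 exactly -> 148.89 (rounded half-up to 2 decimal places)

148.89


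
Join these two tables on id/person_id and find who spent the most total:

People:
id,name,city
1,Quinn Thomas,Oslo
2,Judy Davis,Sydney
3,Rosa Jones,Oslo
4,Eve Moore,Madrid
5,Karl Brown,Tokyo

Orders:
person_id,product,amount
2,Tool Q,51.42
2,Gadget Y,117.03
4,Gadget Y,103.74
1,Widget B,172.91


Join on: people.id = orders.person_id

Joined rows:
  Judy Davis (Sydney) bought Tool Q for $51.42
  Judy Davis (Sydney) bought Gadget Y for $117.03
  Eve Moore (Madrid) bought Gadget Y for $103.74
  Quinn Thomas (Oslo) bought Widget B for $172.91

Total per person:
  Quinn Thomas: $172.91
  Judy Davis: $168.45
  Eve Moore: $103.74

Top spender: Quinn Thomas ($172.91)

Quinn Thomas ($172.91)


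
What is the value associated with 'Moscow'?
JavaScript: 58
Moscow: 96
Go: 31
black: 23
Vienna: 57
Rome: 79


Looking up key 'Moscow'
Value: 96

96


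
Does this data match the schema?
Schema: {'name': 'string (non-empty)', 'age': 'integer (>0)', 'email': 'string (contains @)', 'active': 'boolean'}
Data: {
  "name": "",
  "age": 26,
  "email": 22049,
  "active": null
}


Validating each field against schema:
  name: FAIL ("" is an empty string)
  age: OK (positive integer)
  email: FAIL (22049 is not a string)
  active: FAIL (null is not a boolean)

Result: INVALID (3 errors: name, email, active)

INVALID (3 errors: name, email, active)


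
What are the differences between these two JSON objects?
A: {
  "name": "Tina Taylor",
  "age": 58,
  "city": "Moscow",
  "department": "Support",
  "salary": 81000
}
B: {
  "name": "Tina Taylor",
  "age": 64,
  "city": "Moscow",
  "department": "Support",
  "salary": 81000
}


Comparing each field (in key order):
  name: same
  age: DIFFERENT
  city: same
  department: same
  salary: same
Differences:
  age: 58 -> 64

1 field(s) changed

1 change: age


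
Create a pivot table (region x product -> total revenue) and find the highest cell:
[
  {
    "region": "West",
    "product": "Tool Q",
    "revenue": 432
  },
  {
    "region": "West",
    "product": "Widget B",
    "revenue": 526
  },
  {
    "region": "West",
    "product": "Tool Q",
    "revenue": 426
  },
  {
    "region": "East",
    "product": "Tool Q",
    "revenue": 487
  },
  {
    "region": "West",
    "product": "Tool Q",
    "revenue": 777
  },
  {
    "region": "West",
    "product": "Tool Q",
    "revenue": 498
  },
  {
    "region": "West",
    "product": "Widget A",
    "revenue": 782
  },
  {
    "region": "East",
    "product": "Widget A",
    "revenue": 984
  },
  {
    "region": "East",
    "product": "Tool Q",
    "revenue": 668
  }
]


Pivot: region (rows) x product (columns) -> total revenue

     Tool Q        Widget A      Widget B    
East          1155           984             0  
West          2133           782           526  

Highest: West / Tool Q = $2133

West / Tool Q = $2133


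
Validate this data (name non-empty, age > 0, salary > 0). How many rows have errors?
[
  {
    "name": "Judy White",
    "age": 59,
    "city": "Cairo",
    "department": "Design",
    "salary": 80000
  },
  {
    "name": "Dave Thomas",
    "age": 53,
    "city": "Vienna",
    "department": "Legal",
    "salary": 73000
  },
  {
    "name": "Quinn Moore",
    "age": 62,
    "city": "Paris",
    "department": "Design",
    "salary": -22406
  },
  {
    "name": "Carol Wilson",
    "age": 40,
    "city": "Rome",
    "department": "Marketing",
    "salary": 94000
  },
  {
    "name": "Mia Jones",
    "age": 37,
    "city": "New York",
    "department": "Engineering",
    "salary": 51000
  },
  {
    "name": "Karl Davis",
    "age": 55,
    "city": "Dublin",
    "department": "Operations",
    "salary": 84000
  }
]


Validating 6 records:
Rules: name non-empty, age > 0, salary > 0

  Row 1 (Judy White): OK
  Row 2 (Dave Thomas): OK
  Row 3 (Quinn Moore): negative salary: -22406
  Row 4 (Carol Wilson): OK
  Row 5 (Mia Jones): OK
  Row 6 (Karl Davis): OK

Total errors: 1

1 errors


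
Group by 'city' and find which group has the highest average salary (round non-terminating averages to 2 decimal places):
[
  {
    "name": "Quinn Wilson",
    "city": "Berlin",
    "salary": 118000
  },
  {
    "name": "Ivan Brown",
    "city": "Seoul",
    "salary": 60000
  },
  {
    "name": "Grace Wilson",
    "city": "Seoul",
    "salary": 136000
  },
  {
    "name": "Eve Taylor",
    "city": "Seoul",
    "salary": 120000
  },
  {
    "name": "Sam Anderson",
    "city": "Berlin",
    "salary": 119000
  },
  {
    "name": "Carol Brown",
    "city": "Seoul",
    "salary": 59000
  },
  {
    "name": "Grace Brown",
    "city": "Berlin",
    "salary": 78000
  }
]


Group by: city

Groups:
  Berlin: 3 people, avg salary = 315000/3 = $105000
  Seoul: 4 people, avg salary = 375000/4 = $93750

Highest average salary: Berlin ($105000)

Berlin ($105000)


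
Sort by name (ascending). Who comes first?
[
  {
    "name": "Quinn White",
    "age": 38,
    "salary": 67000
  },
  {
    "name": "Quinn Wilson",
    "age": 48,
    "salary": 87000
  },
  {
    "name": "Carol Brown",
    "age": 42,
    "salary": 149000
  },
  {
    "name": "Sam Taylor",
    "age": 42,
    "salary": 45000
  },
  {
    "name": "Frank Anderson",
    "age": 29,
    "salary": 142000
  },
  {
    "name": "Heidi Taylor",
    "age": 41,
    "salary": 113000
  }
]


Sort by: name (ascending)

Sorted order:
  1. Carol Brown (name = Carol Brown)
  2. Frank Anderson (name = Frank Anderson)
  3. Heidi Taylor (name = Heidi Taylor)
  4. Quinn White (name = Quinn White)
  5. Quinn Wilson (name = Quinn Wilson)
  6. Sam Taylor (name = Sam Taylor)

First: Carol Brown

Carol Brown


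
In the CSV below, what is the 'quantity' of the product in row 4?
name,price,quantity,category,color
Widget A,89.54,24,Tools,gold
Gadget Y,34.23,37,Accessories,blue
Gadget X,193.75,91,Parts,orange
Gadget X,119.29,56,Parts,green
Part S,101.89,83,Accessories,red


Query: Row 4 ('Gadget X'), column 'quantity'
Value: 56

56


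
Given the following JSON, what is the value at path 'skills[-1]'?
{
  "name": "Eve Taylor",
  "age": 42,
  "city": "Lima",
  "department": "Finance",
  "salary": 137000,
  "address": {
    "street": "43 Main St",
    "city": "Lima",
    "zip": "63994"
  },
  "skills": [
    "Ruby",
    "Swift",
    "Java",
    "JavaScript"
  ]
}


Query: skills[-1]
Path: skills -> last element
Value: JavaScript

JavaScript


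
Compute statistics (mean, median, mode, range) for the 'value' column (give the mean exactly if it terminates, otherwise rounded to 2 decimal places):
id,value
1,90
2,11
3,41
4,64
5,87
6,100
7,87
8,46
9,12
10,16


Data: [90, 11, 41, 64, 87, 100, 87, 46, 12, 16]
Count: 10
Sum: 554
Mean: 554/10 = 55.4
Sorted: [11, 12, 16, 41, 46, 64, 87, 87, 90, 100]
Median: 55.0
Mode: 87 (2 times)
Range: 100 - 11 = 89
Min: 11, Max: 100

mean=55.4, median=55.0, mode=87, range=89


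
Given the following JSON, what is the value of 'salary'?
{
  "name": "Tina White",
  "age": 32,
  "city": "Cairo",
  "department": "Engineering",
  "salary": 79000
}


Looking up field 'salary'
Value: 79000

79000


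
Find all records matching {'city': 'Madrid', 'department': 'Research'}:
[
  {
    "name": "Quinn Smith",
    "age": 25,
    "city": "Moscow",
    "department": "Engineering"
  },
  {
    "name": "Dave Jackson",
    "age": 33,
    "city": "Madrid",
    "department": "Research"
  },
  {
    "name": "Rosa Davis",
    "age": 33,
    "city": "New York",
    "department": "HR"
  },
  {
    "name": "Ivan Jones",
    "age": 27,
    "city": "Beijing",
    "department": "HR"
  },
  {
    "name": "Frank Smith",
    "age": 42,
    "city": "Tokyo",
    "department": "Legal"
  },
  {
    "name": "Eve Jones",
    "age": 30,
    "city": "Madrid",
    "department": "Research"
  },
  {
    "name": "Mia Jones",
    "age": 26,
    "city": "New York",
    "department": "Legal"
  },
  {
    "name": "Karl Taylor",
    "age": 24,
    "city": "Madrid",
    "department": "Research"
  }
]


Search criteria: {'city': 'Madrid', 'department': 'Research'}

Checking 8 records:
  Quinn Smith: {city: Moscow, department: Engineering}
  Dave Jackson: {city: Madrid, department: Research} <-- MATCH
  Rosa Davis: {city: New York, department: HR}
  Ivan Jones: {city: Beijing, department: HR}
  Frank Smith: {city: Tokyo, department: Legal}
  Eve Jones: {city: Madrid, department: Research} <-- MATCH
  Mia Jones: {city: New York, department: Legal}
  Karl Taylor: {city: Madrid, department: Research} <-- MATCH

Matches: ["Dave Jackson", "Eve Jones", "Karl Taylor"]

["Dave Jackson", "Eve Jones", "Karl Taylor"]


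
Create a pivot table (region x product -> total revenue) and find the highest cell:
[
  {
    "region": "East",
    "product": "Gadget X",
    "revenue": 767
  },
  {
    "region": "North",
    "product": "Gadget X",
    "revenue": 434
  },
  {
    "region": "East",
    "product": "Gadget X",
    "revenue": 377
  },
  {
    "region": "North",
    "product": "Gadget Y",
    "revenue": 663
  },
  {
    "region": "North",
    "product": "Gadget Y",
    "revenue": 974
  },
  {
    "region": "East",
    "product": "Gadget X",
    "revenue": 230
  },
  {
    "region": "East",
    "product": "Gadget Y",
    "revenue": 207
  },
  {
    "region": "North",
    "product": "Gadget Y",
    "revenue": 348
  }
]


Pivot: region (rows) x product (columns) -> total revenue

     Gadget X      Gadget Y    
East          1374           207  
North          434          1985  

Highest: North / Gadget Y = $1985

North / Gadget Y = $1985


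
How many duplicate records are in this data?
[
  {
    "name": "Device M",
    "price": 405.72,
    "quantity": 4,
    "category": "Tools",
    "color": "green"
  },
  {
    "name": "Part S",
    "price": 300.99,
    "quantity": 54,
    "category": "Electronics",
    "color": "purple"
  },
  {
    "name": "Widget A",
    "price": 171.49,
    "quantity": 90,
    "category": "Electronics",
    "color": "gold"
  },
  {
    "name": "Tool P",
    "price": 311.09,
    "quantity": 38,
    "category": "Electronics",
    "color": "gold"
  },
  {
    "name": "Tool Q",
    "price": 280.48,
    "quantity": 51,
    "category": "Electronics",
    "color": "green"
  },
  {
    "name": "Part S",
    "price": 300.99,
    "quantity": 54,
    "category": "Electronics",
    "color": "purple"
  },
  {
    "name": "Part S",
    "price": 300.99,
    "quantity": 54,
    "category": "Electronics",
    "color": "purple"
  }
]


Checking 7 records for duplicates:

  Row 1: Device M ($405.72, qty 4)
  Row 2: Part S ($300.99, qty 54)
  Row 3: Widget A ($171.49, qty 90)
  Row 4: Tool P ($311.09, qty 38)
  Row 5: Tool Q ($280.48, qty 51)
  Row 6: Part S ($300.99, qty 54) <-- DUPLICATE
  Row 7: Part S ($300.99, qty 54) <-- DUPLICATE

Duplicates found: 2
Unique records: 5

2 duplicates, 5 unique


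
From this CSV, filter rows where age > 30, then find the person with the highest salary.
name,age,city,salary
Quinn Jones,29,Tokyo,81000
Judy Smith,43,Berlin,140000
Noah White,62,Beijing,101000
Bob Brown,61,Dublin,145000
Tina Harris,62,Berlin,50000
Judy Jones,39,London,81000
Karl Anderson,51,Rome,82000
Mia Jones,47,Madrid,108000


Filter: age > 30
Sort by: salary (descending)

Filtered records (7):
  Bob Brown, age 61, salary $145000
  Judy Smith, age 43, salary $140000
  Mia Jones, age 47, salary $108000
  Noah White, age 62, salary $101000
  Karl Anderson, age 51, salary $82000
  Judy Jones, age 39, salary $81000
  Tina Harris, age 62, salary $50000

Highest salary: Bob Brown ($145000)

Bob Brown


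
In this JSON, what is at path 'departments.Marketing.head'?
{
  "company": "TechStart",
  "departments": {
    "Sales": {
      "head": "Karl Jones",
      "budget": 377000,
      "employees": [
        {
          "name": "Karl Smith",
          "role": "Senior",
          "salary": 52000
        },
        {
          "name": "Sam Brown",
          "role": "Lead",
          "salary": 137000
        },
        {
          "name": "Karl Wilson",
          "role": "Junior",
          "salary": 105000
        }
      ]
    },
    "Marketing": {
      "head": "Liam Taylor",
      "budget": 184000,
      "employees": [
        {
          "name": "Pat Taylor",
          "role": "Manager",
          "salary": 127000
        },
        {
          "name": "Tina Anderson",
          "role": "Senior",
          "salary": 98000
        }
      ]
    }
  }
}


Path: departments.Marketing.head

Navigate:
  -> departments
  -> Marketing
  -> head = 'Liam Taylor'

Liam Taylor


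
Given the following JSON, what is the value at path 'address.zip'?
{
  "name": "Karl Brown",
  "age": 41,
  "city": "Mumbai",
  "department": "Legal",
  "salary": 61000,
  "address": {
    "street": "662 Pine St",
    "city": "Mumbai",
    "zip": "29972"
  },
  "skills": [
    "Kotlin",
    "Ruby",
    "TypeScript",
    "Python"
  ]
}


Query: address.zip
Path: address -> zip
Value: 29972

29972


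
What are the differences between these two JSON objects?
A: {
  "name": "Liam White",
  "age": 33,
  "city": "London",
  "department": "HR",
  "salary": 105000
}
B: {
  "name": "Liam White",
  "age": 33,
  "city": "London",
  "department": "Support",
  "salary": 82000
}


Comparing each field (in key order):
  name: same
  age: same
  city: same
  department: DIFFERENT
  salary: DIFFERENT
Differences:
  department: HR -> Support
  salary: 105000 -> 82000

2 field(s) changed

2 changes: department, salary


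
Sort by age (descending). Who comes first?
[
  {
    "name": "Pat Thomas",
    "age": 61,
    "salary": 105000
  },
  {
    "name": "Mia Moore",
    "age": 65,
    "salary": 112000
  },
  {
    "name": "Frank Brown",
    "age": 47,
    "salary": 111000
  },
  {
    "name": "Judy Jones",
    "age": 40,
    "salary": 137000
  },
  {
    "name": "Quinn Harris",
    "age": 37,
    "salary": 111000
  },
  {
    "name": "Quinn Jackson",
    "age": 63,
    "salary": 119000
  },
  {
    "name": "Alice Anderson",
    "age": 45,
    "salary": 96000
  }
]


Sort by: age (descending)

Sorted order:
  1. Mia Moore (age = 65)
  2. Quinn Jackson (age = 63)
  3. Pat Thomas (age = 61)
  4. Frank Brown (age = 47)
  5. Alice Anderson (age = 45)
  6. Judy Jones (age = 40)
  7. Quinn Harris (age = 37)

First: Mia Moore

Mia Moore


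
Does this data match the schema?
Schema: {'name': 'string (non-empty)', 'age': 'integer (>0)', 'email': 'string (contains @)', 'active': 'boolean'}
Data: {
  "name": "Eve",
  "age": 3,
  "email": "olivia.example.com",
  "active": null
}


Validating each field against schema:
  name: OK (non-empty string)
  age: OK (positive integer)
  email: FAIL ("olivia.example.com" does not contain @)
  active: FAIL (null is not a boolean)

Result: INVALID (2 errors: email, active)

INVALID (2 errors: email, active)


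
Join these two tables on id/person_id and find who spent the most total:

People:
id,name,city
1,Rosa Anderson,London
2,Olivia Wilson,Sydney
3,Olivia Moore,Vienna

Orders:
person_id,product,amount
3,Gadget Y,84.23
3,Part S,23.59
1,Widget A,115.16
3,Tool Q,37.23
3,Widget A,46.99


Join on: people.id = orders.person_id

Joined rows:
  Olivia Moore (Vienna) bought Gadget Y for $84.23
  Olivia Moore (Vienna) bought Part S for $23.59
  Rosa Anderson (London) bought Widget A for $115.16
  Olivia Moore (Vienna) bought Tool Q for $37.23
  Olivia Moore (Vienna) bought Widget A for $46.99

Total per person:
  Olivia Moore: $192.04
  Rosa Anderson: $115.16

Top spender: Olivia Moore ($192.04)

Olivia Moore ($192.04)


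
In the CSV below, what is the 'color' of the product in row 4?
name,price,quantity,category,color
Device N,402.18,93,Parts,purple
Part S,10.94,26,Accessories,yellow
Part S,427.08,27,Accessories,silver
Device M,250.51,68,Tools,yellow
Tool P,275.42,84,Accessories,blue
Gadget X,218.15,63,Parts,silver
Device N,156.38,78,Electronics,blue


Query: Row 4 ('Device M'), column 'color'
Value: yellow

yellow


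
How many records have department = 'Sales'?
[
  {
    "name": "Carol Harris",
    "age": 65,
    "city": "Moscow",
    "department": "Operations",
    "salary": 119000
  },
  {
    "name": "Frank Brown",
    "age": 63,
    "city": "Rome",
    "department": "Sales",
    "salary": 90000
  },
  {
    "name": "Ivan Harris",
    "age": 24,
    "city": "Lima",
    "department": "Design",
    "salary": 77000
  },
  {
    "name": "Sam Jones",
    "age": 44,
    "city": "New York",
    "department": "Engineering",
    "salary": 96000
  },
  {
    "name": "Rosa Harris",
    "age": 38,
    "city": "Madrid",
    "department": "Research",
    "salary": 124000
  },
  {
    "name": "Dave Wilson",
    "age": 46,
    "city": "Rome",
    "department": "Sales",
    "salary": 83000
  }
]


Data: 6 records
Condition: department = 'Sales'

Checking each record:
  Carol Harris: Operations
  Frank Brown: Sales MATCH
  Ivan Harris: Design
  Sam Jones: Engineering
  Rosa Harris: Research
  Dave Wilson: Sales MATCH

Count: 2

2


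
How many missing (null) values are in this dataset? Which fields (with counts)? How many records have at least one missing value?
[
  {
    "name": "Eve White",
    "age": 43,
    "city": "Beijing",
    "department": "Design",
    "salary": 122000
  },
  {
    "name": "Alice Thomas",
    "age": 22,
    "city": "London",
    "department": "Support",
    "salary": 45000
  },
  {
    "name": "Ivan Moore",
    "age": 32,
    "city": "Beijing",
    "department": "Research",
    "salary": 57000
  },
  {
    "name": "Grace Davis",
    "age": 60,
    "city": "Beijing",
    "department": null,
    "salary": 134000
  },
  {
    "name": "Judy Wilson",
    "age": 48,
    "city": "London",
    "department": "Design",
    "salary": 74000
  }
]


Checking for missing (null) values in 5 records:

  Eve White: complete
  Alice Thomas: complete
  Ivan Moore: complete
  Grace Davis: department
  Judy Wilson: complete

Per field:
  name: 0 missing
  age: 0 missing
  city: 0 missing
  department: 1 missing
  salary: 0 missing

Total missing values: 1
Records with any missing: 1

1 missing values (department: 1); 1 incomplete records


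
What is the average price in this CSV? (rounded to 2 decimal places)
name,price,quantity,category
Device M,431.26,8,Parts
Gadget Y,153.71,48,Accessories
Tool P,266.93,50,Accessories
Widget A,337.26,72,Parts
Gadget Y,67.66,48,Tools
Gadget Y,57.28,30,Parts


Computing average price:
Values: [431.26, 153.71, 266.93, 337.26, 67.66, 57.28]
Sum = 1314.10
Count = 6
Average = 1314.10/6 ≈ 219.02 (rounded to 2 decimal places)

219.02


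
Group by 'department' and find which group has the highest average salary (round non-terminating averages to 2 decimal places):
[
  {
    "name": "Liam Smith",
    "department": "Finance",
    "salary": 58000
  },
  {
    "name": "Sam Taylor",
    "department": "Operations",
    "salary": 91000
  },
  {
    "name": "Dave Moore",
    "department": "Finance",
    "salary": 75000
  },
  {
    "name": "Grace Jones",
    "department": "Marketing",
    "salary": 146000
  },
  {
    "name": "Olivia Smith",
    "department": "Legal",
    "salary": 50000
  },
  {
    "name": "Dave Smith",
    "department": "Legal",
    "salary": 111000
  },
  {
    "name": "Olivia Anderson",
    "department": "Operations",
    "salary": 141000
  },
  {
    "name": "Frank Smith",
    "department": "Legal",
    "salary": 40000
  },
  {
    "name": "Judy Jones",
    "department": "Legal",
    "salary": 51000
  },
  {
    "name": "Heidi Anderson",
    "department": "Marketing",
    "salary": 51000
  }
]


Group by: department

Groups:
  Finance: 2 people, avg salary = 133000/2 = $66500
  Legal: 4 people, avg salary = 252000/4 = $63000
  Marketing: 2 people, avg salary = 197000/2 = $98500
  Operations: 2 people, avg salary = 232000/2 = $116000

Highest average salary: Operations ($116000)

Operations ($116000)


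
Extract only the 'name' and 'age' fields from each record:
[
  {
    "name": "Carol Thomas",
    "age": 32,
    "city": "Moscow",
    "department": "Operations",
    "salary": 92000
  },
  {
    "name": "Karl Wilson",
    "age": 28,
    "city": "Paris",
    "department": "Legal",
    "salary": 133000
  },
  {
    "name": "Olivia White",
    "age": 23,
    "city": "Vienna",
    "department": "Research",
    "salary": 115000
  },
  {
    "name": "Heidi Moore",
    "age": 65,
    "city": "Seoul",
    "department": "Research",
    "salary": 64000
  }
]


Original: 4 records with fields: name, age, city, department, salary
Keep: ['name', 'age']
Drop: ['city', 'department', 'salary']
Result: 4 records, 2 fields each

[
  {
    "name": "Carol Thomas",
    "age": 32
  },
  {
    "name": "Karl Wilson",
    "age": 28
  },
  {
    "name": "Olivia White",
    "age": 23
  },
  {
    "name": "Heidi Moore",
    "age": 65
  }
]


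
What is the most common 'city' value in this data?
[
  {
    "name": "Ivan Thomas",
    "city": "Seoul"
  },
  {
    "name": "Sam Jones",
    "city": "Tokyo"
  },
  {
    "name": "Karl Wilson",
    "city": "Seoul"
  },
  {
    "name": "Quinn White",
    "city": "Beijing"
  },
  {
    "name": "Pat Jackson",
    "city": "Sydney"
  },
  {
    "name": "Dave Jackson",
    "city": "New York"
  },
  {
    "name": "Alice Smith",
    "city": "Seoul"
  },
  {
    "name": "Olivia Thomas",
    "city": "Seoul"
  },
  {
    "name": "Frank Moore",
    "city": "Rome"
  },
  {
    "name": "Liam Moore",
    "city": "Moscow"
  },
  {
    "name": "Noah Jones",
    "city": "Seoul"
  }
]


Counting 'city' values across 11 records:

  Seoul: 5 #####
  Tokyo: 1 #
  Beijing: 1 #
  Sydney: 1 #
  New York: 1 #
  Rome: 1 #
  Moscow: 1 #

Most common: Seoul (5 times)

Seoul (5 times)


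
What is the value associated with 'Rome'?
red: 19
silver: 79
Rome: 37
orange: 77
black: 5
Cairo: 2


Looking up key 'Rome'
Value: 37

37


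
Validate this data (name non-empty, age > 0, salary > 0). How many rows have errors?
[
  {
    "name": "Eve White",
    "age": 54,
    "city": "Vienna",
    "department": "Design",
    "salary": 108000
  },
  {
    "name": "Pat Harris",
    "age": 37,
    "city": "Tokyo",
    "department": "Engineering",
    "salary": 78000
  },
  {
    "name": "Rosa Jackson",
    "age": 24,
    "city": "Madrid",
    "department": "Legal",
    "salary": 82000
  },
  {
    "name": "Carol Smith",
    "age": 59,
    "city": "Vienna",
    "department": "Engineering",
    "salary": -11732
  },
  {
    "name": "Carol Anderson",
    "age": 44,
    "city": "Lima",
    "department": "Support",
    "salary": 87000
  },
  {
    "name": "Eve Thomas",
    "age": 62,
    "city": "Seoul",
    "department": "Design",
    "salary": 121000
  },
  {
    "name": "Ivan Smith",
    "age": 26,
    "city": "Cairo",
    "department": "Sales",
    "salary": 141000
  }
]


Validating 7 records:
Rules: name non-empty, age > 0, salary > 0

  Row 1 (Eve White): OK
  Row 2 (Pat Harris): OK
  Row 3 (Rosa Jackson): OK
  Row 4 (Carol Smith): negative salary: -11732
  Row 5 (Carol Anderson): OK
  Row 6 (Eve Thomas): OK
  Row 7 (Ivan Smith): OK

Total errors: 1

1 errors


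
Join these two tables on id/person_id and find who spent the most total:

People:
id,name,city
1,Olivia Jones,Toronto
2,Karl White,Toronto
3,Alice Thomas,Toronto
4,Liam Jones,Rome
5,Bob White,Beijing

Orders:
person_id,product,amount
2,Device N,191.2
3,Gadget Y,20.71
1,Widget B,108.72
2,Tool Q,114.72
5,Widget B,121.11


Join on: people.id = orders.person_id

Joined rows:
  Karl White (Toronto) bought Device N for $191.2
  Alice Thomas (Toronto) bought Gadget Y for $20.71
  Olivia Jones (Toronto) bought Widget B for $108.72
  Karl White (Toronto) bought Tool Q for $114.72
  Bob White (Beijing) bought Widget B for $121.11

Total per person:
  Karl White: $305.92
  Bob White: $121.11
  Olivia Jones: $108.72
  Alice Thomas: $20.71

Top spender: Karl White ($305.92)

Karl White ($305.92)


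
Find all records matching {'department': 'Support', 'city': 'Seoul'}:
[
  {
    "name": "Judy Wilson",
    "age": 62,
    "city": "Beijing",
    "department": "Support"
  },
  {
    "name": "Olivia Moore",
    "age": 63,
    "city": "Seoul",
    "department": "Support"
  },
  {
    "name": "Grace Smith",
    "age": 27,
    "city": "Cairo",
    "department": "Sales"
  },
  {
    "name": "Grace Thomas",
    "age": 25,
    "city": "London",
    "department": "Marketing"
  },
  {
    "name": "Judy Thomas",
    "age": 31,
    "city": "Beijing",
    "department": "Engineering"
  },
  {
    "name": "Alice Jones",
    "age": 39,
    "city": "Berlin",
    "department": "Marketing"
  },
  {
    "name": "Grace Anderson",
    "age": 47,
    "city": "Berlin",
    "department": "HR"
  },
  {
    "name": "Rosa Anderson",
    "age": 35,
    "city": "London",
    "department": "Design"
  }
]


Search criteria: {'department': 'Support', 'city': 'Seoul'}

Checking 8 records:
  Judy Wilson: {department: Support, city: Beijing}
  Olivia Moore: {department: Support, city: Seoul} <-- MATCH
  Grace Smith: {department: Sales, city: Cairo}
  Grace Thomas: {department: Marketing, city: London}
  Judy Thomas: {department: Engineering, city: Beijing}
  Alice Jones: {department: Marketing, city: Berlin}
  Grace Anderson: {department: HR, city: Berlin}
  Rosa Anderson: {department: Design, city: London}

Matches: ["Olivia Moore"]

["Olivia Moore"]


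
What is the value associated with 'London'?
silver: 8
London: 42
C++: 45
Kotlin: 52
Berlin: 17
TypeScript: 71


Looking up key 'London'
Value: 42

42


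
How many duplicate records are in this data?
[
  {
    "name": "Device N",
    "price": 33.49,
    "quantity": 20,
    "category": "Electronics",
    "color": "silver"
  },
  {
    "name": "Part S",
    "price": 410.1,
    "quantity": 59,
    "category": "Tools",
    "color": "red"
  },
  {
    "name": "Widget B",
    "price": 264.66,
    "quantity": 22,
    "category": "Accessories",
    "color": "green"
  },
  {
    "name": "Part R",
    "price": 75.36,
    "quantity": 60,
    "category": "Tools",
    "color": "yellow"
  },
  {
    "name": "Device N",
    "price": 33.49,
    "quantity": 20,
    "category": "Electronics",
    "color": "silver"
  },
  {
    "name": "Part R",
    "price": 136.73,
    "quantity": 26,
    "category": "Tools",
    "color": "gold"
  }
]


Checking 6 records for duplicates:

  Row 1: Device N ($33.49, qty 20)
  Row 2: Part S ($410.1, qty 59)
  Row 3: Widget B ($264.66, qty 22)
  Row 4: Part R ($75.36, qty 60)
  Row 5: Device N ($33.49, qty 20) <-- DUPLICATE
  Row 6: Part R ($136.73, qty 26)

Duplicates found: 1
Unique records: 5

1 duplicates, 5 unique


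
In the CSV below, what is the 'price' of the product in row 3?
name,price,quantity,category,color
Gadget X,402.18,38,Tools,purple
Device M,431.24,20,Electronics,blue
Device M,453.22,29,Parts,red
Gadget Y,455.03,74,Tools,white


Query: Row 3 ('Device M'), column 'price'
Value: 453.22

453.22


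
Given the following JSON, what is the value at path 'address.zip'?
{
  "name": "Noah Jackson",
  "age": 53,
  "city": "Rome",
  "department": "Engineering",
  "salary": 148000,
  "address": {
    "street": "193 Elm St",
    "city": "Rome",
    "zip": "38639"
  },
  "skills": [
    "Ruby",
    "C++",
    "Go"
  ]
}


Query: address.zip
Path: address -> zip
Value: 38639

38639


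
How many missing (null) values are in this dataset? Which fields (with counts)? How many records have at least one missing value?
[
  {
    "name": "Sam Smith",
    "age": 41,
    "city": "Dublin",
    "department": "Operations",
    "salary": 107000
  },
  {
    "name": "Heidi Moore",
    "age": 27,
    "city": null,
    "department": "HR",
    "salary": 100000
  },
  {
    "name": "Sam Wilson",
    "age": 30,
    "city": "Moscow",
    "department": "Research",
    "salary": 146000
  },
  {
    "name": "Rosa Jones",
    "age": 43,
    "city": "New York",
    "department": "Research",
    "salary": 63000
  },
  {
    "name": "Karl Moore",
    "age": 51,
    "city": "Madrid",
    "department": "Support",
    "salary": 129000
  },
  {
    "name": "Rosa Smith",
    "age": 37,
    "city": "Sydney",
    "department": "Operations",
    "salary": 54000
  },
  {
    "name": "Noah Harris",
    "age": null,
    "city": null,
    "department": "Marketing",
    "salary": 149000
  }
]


Checking for missing (null) values in 7 records:

  Sam Smith: complete
  Heidi Moore: city
  Sam Wilson: complete
  Rosa Jones: complete
  Karl Moore: complete
  Rosa Smith: complete
  Noah Harris: age, city

Per field:
  name: 0 missing
  age: 1 missing
  city: 2 missing
  department: 0 missing
  salary: 0 missing

Total missing values: 3
Records with any missing: 2

3 missing values (age: 1, city: 2); 2 incomplete records
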